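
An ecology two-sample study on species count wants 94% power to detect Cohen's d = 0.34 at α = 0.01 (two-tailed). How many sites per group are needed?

z_{α/2} = 2.576, z_β = Φ⁻¹(0.94) = 1.555. For small effect (d = 0.34): n per group = 2(z_{α/2} + z_β)²/d² = 2(2.576 + 1.555)²/0.34² = 295.2 → 296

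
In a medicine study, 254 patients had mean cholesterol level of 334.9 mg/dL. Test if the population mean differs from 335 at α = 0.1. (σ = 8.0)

z = (x̄ - μ₀)/(σ/√n) = (334.9 - 335)/(8.0/√254) = -0.199. Critical value: ±1.645. Since |-0.199| ≤ 1.645, Fail to reject H₀.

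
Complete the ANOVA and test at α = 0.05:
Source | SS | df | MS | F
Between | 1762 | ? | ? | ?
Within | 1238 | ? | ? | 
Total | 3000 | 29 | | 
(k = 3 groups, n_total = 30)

df_between = 2, df_within = 27. MS_between = 881.0, MS_within = 45.85. F = 19.214, F_crit ≈ 3.354. Reject H₀.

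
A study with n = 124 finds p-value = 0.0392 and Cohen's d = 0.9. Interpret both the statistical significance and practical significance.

Statistically significant (p = 0.0392 < 0.05). Cohen's d = 0.9 indicates a large effect size. Both statistical and practical significance should be considered.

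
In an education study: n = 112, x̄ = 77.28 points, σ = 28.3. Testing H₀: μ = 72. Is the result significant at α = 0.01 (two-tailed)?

z = (77.28 - 72)/(28.3/√112) = 1.974. Since |z| ≤ 2.576, not significant at α = 0.01.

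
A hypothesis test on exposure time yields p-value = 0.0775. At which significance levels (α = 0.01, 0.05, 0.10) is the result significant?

p = 0.0775. Significant at: α = 0.1.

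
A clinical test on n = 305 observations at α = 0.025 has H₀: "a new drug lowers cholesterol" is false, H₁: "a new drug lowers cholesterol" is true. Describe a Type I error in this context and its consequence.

Type I error: rejecting H₀ when it is true — concluding that a new drug lowers cholesterol when in fact it is not. Consequence: approving an ineffective drug — patients take a useless medication and may skip effective alternatives.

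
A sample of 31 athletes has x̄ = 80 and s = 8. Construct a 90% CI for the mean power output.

CI = x̄ ± t*(s/√n) = 80 ± 1.697(8/√31) = (77.56, 82.44)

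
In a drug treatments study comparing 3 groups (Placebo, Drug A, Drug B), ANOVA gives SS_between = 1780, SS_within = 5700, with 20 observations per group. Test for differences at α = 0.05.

df_between = 2, df_within = 57. F = MS_between/MS_within = 890.0/100.0 = 8.9. F_crit ≈ 3.159. Reject H₀. At least one mean differs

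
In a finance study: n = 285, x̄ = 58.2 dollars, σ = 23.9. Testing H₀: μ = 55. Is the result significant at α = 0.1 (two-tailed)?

z = (58.2 - 55)/(23.9/√285) = 2.26. Since |z| > 1.645, significant at α = 0.1.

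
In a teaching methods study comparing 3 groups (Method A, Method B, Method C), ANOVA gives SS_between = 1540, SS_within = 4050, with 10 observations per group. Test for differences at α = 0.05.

df_between = 2, df_within = 27. F = MS_between/MS_within = 770.0/150.0 = 5.133. F_crit ≈ 3.354. Reject H₀. At least one mean differs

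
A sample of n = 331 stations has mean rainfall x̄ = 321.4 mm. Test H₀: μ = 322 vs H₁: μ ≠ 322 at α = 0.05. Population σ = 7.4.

z = (x̄ - μ₀)/(σ/√n) = (321.4 - 322)/(7.4/√331) = -1.475. Critical value: ±1.96. Since |-1.475| ≤ 1.96, Fail to reject H₀.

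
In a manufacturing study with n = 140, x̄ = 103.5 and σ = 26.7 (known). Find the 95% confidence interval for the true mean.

CI = x̄ ± z*(σ/√n) = 103.5 ± 1.96(26.7/√140) = 103.5 ± 4.42 = (99.08, 107.92)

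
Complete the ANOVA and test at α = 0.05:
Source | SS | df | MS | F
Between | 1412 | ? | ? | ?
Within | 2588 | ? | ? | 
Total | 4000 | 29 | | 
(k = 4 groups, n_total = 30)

df_between = 3, df_within = 26. MS_between = 470.67, MS_within = 99.54. F = 4.728, F_crit ≈ 2.975. Reject H₀.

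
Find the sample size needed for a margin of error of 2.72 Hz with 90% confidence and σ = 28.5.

n = (z*σ/E)² = (1.645×28.5/2.72)² = 297.1 → n = 298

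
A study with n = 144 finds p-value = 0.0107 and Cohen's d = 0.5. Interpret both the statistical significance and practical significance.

Statistically significant (p = 0.0107 < 0.05). Cohen's d = 0.5 indicates a medium effect size. Both statistical and practical significance should be considered.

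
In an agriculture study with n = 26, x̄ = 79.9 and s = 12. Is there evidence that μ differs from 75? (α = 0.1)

t = (x̄ - μ₀)/(s/√n) = (79.9 - 75)/(12/√26) = 2.082. df = 25, critical t = ±1.708. Reject H₀.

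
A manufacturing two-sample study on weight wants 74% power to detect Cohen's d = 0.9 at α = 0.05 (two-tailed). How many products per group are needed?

z_{α/2} = 1.96, z_β = Φ⁻¹(0.74) = 0.643. For large effect (d = 0.9): n per group = 2(z_{α/2} + z_β)²/d² = 2(1.96 + 0.643)²/0.9² = 16.7 → 17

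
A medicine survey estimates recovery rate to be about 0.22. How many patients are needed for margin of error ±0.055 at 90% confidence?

n = z²p(1-p)/E² = 1.645²×0.22×0.78/0.055² = 153.5 → n = 154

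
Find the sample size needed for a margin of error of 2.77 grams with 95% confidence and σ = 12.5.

n = (z*σ/E)² = (1.96×12.5/2.77)² = 78.2 → n = 79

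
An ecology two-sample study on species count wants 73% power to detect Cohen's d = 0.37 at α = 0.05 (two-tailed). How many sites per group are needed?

z_{α/2} = 1.96, z_β = Φ⁻¹(0.73) = 0.613. For small effect (d = 0.37): n per group = 2(z_{α/2} + z_β)²/d² = 2(1.96 + 0.613)²/0.37² = 96.7 → 97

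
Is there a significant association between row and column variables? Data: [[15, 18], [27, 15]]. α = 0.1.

χ² = 2.66. df = 1, critical = 2.706. Fail to reject H₀. No evidence of dependence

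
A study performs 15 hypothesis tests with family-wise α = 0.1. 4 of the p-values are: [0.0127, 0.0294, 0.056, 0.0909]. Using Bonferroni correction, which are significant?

Bonferroni α = 0.1/15 = 0.00667. None of the given p-values are significant.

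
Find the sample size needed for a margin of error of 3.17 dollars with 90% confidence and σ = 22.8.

n = (z*σ/E)² = (1.645×22.8/3.17)² = 140.0 → n = 140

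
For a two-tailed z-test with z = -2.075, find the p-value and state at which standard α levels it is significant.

p = 2·P(Z > |-2.075|) = 2·(1 - Φ(2.075)) ≈ 0.038. Significant at α = 0.1; Significant at α = 0.05.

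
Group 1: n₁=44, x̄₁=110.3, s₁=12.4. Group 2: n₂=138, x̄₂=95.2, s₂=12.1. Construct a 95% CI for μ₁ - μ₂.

Difference = 15.1. SE = √(12.4²/44 + 12.1²/138) = 2.134. CI = (10.92, 19.28)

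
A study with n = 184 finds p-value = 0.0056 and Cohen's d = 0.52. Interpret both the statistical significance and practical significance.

Statistically significant (p = 0.0056 < 0.05). Cohen's d = 0.52 indicates a medium effect size. Both statistical and practical significance should be considered.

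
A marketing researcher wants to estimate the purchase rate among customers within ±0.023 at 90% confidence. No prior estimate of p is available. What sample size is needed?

Conservative approach: use p = 0.5 (maximizes p(1-p) = 0.25). n = z²(0.25)/E² = 1.645²×0.25/0.023² = 1278.8 → n = 1279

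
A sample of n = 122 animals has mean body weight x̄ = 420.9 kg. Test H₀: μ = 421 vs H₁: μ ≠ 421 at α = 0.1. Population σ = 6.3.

z = (x̄ - μ₀)/(σ/√n) = (420.9 - 421)/(6.3/√122) = -0.175. Critical value: ±1.645. Since |-0.175| ≤ 1.645, Fail to reject H₀.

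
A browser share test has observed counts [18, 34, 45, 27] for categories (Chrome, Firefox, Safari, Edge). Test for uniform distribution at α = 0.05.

Expected = 31 each. χ² = Σ(O-E)²/E = 12.581. df = 3, critical value = 7.815. Reject H₀.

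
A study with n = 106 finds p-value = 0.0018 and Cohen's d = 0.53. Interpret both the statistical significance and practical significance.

Statistically significant (p = 0.0018 < 0.05). Cohen's d = 0.53 indicates a medium effect size. Both statistical and practical significance should be considered.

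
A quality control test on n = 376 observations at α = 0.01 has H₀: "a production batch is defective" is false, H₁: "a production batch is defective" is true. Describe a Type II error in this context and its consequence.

Type II error: failing to reject H₀ when it is false — concluding that a production batch is defective is not supported when in fact it is. Consequence: shipping a defective batch — faulty products reach customers.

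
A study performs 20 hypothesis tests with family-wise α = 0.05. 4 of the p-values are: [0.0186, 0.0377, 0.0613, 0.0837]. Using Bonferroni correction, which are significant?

Bonferroni α = 0.05/20 = 0.0025. None of the given p-values are significant.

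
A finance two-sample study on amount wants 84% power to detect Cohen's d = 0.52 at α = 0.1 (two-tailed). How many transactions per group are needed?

z_{α/2} = 1.645, z_β = Φ⁻¹(0.84) = 0.994. For medium effect (d = 0.52): n per group = 2(z_{α/2} + z_β)²/d² = 2(1.645 + 0.994)²/0.52² = 51.5 → 52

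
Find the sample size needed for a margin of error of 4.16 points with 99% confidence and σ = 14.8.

n = (z*σ/E)² = (2.576×14.8/4.16)² = 84.0 → n = 84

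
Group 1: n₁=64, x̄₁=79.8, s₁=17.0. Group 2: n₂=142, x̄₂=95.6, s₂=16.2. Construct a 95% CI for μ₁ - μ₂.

Difference = -15.8. SE = √(17.0²/64 + 16.2²/142) = 2.523. CI = (-20.74, -10.86)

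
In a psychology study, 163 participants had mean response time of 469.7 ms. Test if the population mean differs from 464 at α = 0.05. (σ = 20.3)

z = (x̄ - μ₀)/(σ/√n) = (469.7 - 464)/(20.3/√163) = 3.585. Critical value: ±1.96. Since |3.585| > 1.96, Reject H₀.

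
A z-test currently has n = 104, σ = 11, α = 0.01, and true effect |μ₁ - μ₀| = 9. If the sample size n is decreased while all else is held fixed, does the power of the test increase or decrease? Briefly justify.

Power decreases: a smaller n inflates the standard error σ/√n, pulling the sampling distribution under H₁ back toward the critical value.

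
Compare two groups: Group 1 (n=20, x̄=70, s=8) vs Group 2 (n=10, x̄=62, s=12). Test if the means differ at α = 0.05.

Pooled sp = 9.47. t = 2.181, df = 28. Critical t = ±2.048. Reject H₀.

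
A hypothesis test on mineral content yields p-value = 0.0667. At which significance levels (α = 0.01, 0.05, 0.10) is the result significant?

p = 0.0667. Significant at: α = 0.1.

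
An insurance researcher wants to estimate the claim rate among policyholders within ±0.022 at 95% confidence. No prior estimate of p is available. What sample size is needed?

Conservative approach: use p = 0.5 (maximizes p(1-p) = 0.25). n = z²(0.25)/E² = 1.96²×0.25/0.022² = 1984.3 → n = 1985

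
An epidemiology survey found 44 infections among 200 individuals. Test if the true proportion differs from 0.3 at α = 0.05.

p̂ = 0.22, p₀ = 0.3. z = (p̂ - p₀)/√(p₀(1-p₀)/n) = -2.469. Critical: ±1.96. Reject H₀.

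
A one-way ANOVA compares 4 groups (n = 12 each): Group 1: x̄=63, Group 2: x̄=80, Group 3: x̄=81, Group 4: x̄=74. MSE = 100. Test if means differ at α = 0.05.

Grand mean = 74.5. SS_between = 2460.0, MS_between = 820.0. F = 8.2, F_crit ≈ 2.816. Reject H₀.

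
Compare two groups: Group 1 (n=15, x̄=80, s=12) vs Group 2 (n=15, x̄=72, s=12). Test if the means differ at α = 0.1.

Pooled sp = 12.0. t = 1.826, df = 28. Critical t = ±1.701. Reject H₀.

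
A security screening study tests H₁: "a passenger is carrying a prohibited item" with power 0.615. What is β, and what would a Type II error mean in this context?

β = 1 - power = 1 - 0.615 = 0.385. A Type II error is failing to reject H₀ when H₀ is false (false negative) — here, failing to conclude that a passenger is carrying a prohibited item when in fact it is true. Consequence: letting a prohibited item through — security breach.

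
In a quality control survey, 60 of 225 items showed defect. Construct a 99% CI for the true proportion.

p̂ = 0.267. CI = p̂ ± z*√(p̂(1-p̂)/n) = (0.191, 0.343)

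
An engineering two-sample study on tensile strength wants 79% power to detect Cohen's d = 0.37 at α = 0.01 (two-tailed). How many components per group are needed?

z_{α/2} = 2.576, z_β = Φ⁻¹(0.79) = 0.806. For small effect (d = 0.37): n per group = 2(z_{α/2} + z_β)²/d² = 2(2.576 + 0.806)²/0.37² = 167.1 → 168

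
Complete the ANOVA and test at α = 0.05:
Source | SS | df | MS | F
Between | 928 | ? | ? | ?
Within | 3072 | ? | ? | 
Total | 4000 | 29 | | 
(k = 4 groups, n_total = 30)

df_between = 3, df_within = 26. MS_between = 309.33, MS_within = 118.15. F = 2.618, F_crit ≈ 2.975. Fail to reject H₀.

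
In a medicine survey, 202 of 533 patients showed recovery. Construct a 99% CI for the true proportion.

p̂ = 0.379. CI = p̂ ± z*√(p̂(1-p̂)/n) = (0.325, 0.433)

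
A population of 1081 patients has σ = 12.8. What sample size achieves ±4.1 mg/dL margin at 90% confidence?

Without FPC: n₀ = (1.645×12.8/4.1)² = 26.374. With FPC: n = n₀N/(n₀+N-1) = 25.8 → n = 26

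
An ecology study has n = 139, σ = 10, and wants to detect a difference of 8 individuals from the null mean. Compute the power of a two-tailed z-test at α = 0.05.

SE = σ/√n = 10/√139 = 0.848. Non-centrality λ = d/SE = 8/0.848 = 9.432. Power ≈ Φ(λ - z_{α/2}) = Φ(9.432 - 1.96) = Φ(7.472) = 1.0.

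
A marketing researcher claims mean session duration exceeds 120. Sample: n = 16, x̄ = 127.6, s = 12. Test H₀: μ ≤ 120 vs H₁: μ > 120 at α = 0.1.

t = (127.6 - 120)/(12/√16) = 2.533, df = 15. Critical t = 1.341. Reject H₀.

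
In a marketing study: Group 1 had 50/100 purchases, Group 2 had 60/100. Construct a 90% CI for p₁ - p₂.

p̂₁ = 0.5, p̂₂ = 0.6. Difference = -0.1. CI = (-0.215, 0.015)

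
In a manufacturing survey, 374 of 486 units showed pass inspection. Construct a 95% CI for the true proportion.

p̂ = 0.77. CI = p̂ ± z*√(p̂(1-p̂)/n) = (0.732, 0.807)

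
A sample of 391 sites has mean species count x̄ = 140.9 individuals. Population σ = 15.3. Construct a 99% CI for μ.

CI = x̄ ± z*(σ/√n) = 140.9 ± 2.576(15.3/√391) = 140.9 ± 1.99 = (138.91, 142.89)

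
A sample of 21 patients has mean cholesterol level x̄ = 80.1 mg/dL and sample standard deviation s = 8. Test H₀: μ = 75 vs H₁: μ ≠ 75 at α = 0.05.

t = (x̄ - μ₀)/(s/√n) = (80.1 - 75)/(8/√21) = 2.921. df = 20, critical t = ±2.086. Reject H₀.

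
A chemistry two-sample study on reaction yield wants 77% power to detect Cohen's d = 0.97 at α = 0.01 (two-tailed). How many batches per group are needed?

z_{α/2} = 2.576, z_β = Φ⁻¹(0.77) = 0.739. For large effect (d = 0.97): n per group = 2(z_{α/2} + z_β)²/d² = 2(2.576 + 0.739)²/0.97² = 23.4 → 24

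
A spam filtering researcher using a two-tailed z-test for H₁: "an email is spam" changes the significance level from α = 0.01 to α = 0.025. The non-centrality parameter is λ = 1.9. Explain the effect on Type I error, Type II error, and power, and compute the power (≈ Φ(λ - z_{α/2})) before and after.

Increasing α from 0.01 to 0.025:
• Type I error rate increases (α is the Type I rate by definition).
• Critical value moves from z_{α/2} = 2.576 to 2.241, so power = Φ(λ - z_{α/2}) goes from Φ(1.9 - 2.576) = 0.25 to Φ(1.9 - 2.241) = 0.367.
• Type II error rate β = 1 - power therefore decreases (0.75 → 0.633).
Appropriate when false negatives are costly — here, a spam email lands in the inbox.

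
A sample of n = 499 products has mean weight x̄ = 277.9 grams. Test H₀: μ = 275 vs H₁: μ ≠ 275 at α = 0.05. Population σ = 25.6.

z = (x̄ - μ₀)/(σ/√n) = (277.9 - 275)/(25.6/√499) = 2.531. Critical value: ±1.96. Since |2.531| > 1.96, Reject H₀.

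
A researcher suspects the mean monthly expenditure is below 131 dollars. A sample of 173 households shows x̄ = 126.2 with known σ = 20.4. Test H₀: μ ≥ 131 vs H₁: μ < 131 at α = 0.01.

z = -3.095. Critical value: -2.33. Reject H₀.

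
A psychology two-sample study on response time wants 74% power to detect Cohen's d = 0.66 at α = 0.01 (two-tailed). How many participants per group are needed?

z_{α/2} = 2.576, z_β = Φ⁻¹(0.74) = 0.643. For medium effect (d = 0.66): n per group = 2(z_{α/2} + z_β)²/d² = 2(2.576 + 0.643)²/0.66² = 47.6 → 48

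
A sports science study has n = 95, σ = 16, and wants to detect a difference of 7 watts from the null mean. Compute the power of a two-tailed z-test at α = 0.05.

SE = σ/√n = 16/√95 = 1.642. Non-centrality λ = d/SE = 7/1.642 = 4.264. Power ≈ Φ(λ - z_{α/2}) = Φ(4.264 - 1.96) = Φ(2.304) = 0.989.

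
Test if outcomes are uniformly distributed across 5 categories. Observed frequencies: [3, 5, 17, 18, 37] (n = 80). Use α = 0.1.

Expected = 16 each. χ² = Σ(O-E)²/E = 46.0. df = 4, critical value = 7.779. Reject H₀.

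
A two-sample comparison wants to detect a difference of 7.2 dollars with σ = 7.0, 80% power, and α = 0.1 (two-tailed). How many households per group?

n per group = 2(z_α/2 + z_β)²σ²/d² = 2×(1.645 + 0.84)²×7.0²/7.2² = 11.7 → n = 12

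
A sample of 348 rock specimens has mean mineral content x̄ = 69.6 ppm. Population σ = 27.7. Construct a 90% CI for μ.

CI = x̄ ± z*(σ/√n) = 69.6 ± 1.645(27.7/√348) = 69.6 ± 2.44 = (67.16, 72.04)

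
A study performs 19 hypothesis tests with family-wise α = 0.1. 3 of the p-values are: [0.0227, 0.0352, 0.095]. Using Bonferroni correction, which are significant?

Bonferroni α = 0.1/19 = 0.00526. None of the given p-values are significant.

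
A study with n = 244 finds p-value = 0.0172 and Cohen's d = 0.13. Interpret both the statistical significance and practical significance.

Statistically significant (p = 0.0172 < 0.05). Cohen's d = 0.13 indicates a very small effect size. Both statistical and practical significance should be considered.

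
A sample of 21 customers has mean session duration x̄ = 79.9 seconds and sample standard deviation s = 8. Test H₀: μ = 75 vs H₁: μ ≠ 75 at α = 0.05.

t = (x̄ - μ₀)/(s/√n) = (79.9 - 75)/(8/√21) = 2.807. df = 20, critical t = ±2.086. Reject H₀.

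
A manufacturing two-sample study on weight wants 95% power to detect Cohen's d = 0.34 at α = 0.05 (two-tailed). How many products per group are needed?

z_{α/2} = 1.96, z_β = Φ⁻¹(0.95) = 1.645. For small effect (d = 0.34): n per group = 2(z_{α/2} + z_β)²/d² = 2(1.96 + 1.645)²/0.34² = 224.8 → 225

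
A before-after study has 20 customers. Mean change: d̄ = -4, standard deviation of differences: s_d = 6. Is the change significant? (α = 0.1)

t = d̄/(s_d/√n) = -4/(6/√20) = -2.981. df = 19, critical t = ±1.729. Reject H₀.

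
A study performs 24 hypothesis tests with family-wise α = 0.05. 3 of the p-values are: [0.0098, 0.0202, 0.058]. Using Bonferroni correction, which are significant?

Bonferroni α = 0.05/24 = 0.00208. None of the given p-values are significant.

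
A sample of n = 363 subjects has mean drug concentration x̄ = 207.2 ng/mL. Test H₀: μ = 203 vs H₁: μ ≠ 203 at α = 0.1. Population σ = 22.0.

z = (x̄ - μ₀)/(σ/√n) = (207.2 - 203)/(22.0/√363) = 3.637. Critical value: ±1.645. Since |3.637| > 1.645, Reject H₀.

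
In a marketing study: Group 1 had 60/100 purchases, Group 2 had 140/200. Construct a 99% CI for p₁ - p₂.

p̂₁ = 0.6, p̂₂ = 0.7. Difference = -0.1. CI = (-0.251, 0.051)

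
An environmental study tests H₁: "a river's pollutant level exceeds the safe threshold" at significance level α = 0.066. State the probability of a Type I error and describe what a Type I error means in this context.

P(Type I error) = α = 0.066. A Type I error is rejecting H₀ when H₀ is actually true (false positive) — here, concluding that a river's pollutant level exceeds the safe threshold when in fact this is not the case. Consequence: shutting down a compliant factory unnecessarily.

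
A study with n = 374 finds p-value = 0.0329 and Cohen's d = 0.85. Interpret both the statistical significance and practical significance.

Statistically significant (p = 0.0329 < 0.05). Cohen's d = 0.85 indicates a large effect size. Both statistical and practical significance should be considered.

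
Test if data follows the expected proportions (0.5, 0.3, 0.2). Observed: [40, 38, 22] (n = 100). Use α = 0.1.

Expected: [50.0, 30.0, 20.0]. χ² = 4.333. df = 2, critical = 4.605. Fail to reject H₀.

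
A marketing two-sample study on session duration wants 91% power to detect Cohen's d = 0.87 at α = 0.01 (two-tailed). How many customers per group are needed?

z_{α/2} = 2.576, z_β = Φ⁻¹(0.91) = 1.341. For large effect (d = 0.87): n per group = 2(z_{α/2} + z_β)²/d² = 2(2.576 + 1.341)²/0.87² = 40.5 → 41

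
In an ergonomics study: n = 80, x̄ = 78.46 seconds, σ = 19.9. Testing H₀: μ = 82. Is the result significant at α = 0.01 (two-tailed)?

z = (78.46 - 82)/(19.9/√80) = -1.591. Since |z| ≤ 2.576, not significant at α = 0.01.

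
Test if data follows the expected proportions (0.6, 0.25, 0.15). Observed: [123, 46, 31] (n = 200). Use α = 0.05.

Expected: [120.0, 50.0, 30.0]. χ² = 0.428. df = 2, critical = 5.991. Fail to reject H₀.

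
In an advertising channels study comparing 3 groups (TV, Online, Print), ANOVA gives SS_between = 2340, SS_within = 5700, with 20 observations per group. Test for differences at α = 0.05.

df_between = 2, df_within = 57. F = MS_between/MS_within = 1170.0/100.0 = 11.7. F_crit ≈ 3.159. Reject H₀. At least one mean differs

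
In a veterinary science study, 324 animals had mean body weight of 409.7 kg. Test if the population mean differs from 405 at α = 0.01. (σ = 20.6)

z = (x̄ - μ₀)/(σ/√n) = (409.7 - 405)/(20.6/√324) = 4.107. Critical value: ±2.576. Since |4.107| > 2.576, Reject H₀.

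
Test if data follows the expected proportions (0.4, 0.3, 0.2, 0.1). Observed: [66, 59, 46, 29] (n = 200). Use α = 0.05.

Expected: [80.0, 60.0, 40.0, 20.0]. χ² = 7.417. df = 3, critical = 7.815. Fail to reject H₀.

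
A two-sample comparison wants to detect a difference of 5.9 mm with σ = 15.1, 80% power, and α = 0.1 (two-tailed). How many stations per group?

n per group = 2(z_α/2 + z_β)²σ²/d² = 2×(1.645 + 0.84)²×15.1²/5.9² = 80.9 → n = 81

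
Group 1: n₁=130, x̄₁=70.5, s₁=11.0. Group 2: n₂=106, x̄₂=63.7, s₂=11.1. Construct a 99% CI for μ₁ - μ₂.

Difference = 6.8. SE = √(11.0²/130 + 11.1²/106) = 1.447. CI = (3.07, 10.53)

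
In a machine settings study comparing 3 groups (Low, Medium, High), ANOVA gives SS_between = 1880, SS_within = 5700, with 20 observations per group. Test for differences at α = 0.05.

df_between = 2, df_within = 57. F = MS_between/MS_within = 940.0/100.0 = 9.4. F_crit ≈ 3.159. Reject H₀. At least one mean differs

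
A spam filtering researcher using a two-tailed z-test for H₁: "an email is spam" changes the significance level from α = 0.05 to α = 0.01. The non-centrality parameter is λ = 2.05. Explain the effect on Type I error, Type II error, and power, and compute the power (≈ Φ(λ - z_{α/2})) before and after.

Decreasing α from 0.05 to 0.01:
• Type I error rate decreases (α is the Type I rate by definition).
• Critical value moves from z_{α/2} = 1.96 to 2.576, so power = Φ(λ - z_{α/2}) goes from Φ(2.05 - 1.96) = 0.536 to Φ(2.05 - 2.576) = 0.299.
• Type II error rate β = 1 - power therefore increases (0.464 → 0.701).
Appropriate when false positives are costly — here, a legitimate email is sent to the spam folder and the user misses it.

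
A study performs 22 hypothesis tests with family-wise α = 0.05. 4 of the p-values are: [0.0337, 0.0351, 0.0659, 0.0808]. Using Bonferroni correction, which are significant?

Bonferroni α = 0.05/22 = 0.00227. None of the given p-values are significant.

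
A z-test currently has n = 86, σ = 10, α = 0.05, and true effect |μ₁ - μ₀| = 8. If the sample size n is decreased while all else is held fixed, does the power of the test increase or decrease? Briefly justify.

Power decreases: a smaller n inflates the standard error σ/√n, pulling the sampling distribution under H₁ back toward the critical value.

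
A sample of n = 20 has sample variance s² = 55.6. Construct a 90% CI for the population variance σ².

df = 19. χ²_{0.05} = 30.144, χ²_{0.95} = 10.117. CI for σ² = ((n-1)s²/χ²_{α/2}, (n-1)s²/χ²_{1-α/2}) = (19·55.6/30.144, 19·55.6/10.117) = (35.05, 104.42)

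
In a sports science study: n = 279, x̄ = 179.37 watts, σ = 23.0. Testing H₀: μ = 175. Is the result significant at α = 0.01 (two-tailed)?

z = (179.37 - 175)/(23.0/√279) = 3.174. Since |z| > 2.576, significant at α = 0.01.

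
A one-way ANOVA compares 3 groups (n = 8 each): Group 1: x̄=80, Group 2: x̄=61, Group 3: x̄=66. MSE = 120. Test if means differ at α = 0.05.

Grand mean = 69.0. SS_between = 1552.0, MS_between = 776.0. F = 6.467, F_crit ≈ 3.467. Reject H₀.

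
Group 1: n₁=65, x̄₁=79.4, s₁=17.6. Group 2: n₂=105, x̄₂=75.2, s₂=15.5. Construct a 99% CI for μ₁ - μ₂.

Difference = 4.2. SE = √(17.6²/65 + 15.5²/105) = 2.656. CI = (-2.64, 11.04)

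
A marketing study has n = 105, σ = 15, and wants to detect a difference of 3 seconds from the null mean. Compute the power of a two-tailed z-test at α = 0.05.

SE = σ/√n = 15/√105 = 1.464. Non-centrality λ = d/SE = 3/1.464 = 2.049. Power ≈ Φ(λ - z_{α/2}) = Φ(2.049 - 1.96) = Φ(0.089) = 0.536.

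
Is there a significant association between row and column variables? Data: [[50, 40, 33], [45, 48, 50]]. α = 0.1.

χ² = 2.985. df = 2, critical = 4.605. Fail to reject H₀. No evidence of dependence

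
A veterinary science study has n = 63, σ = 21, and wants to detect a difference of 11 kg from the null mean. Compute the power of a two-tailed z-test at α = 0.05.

SE = σ/√n = 21/√63 = 2.646. Non-centrality λ = d/SE = 11/2.646 = 4.158. Power ≈ Φ(λ - z_{α/2}) = Φ(4.158 - 1.96) = Φ(2.198) = 0.986.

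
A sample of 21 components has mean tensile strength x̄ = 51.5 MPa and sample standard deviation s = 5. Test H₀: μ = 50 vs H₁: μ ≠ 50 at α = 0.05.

t = (x̄ - μ₀)/(s/√n) = (51.5 - 50)/(5/√21) = 1.375. df = 20, critical t = ±2.086. Fail to reject H₀.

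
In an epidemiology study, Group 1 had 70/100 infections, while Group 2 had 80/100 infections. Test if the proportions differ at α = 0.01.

p̂₁ = 0.7, p̂₂ = 0.8, pooled p̂ = 0.75. z = -1.633. Critical: ±2.576. Fail to reject H₀.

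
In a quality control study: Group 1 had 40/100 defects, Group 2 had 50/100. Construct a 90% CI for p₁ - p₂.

p̂₁ = 0.4, p̂₂ = 0.5. Difference = -0.1. CI = (-0.215, 0.015)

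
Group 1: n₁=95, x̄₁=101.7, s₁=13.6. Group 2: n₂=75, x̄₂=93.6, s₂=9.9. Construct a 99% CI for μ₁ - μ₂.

Difference = 8.1. SE = √(13.6²/95 + 9.9²/75) = 1.804. CI = (3.45, 12.75)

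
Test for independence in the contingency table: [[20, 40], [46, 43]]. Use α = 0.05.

χ² = 4.892. df = 1, critical = 3.841. Reject H₀. Variables are dependent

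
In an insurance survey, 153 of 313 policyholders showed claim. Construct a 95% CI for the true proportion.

p̂ = 0.489. CI = p̂ ± z*√(p̂(1-p̂)/n) = (0.433, 0.544)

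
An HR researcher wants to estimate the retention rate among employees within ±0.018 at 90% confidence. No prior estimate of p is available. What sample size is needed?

Conservative approach: use p = 0.5 (maximizes p(1-p) = 0.25). n = z²(0.25)/E² = 1.645²×0.25/0.018² = 2088.0 → n = 2088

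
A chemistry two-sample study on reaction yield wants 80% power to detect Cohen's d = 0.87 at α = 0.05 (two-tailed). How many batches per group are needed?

z_{α/2} = 1.96, z_β = Φ⁻¹(0.8) = 0.842. For large effect (d = 0.87): n per group = 2(z_{α/2} + z_β)²/d² = 2(1.96 + 0.842)²/0.87² = 20.7 → 21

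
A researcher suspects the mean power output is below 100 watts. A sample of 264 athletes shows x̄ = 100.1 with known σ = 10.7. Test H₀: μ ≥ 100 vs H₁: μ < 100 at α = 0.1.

z = 0.152. Critical value: -1.28. Fail to reject H₀.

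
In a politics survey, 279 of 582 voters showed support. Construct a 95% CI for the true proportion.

p̂ = 0.479. CI = p̂ ± z*√(p̂(1-p̂)/n) = (0.439, 0.52)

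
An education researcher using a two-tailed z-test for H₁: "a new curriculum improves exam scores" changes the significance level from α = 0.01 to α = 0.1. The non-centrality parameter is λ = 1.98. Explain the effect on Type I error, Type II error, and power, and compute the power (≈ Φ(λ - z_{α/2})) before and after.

Increasing α from 0.01 to 0.1:
• Type I error rate increases (α is the Type I rate by definition).
• Critical value moves from z_{α/2} = 2.576 to 1.645, so power = Φ(λ - z_{α/2}) goes from Φ(1.98 - 2.576) = 0.276 to Φ(1.98 - 1.645) = 0.631.
• Type II error rate β = 1 - power therefore decreases (0.724 → 0.369).
Appropriate when false negatives are costly — here, keeping the old curriculum when the new one would have helped students.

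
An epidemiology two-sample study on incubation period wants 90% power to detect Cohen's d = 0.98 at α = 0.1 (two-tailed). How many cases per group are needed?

z_{α/2} = 1.645, z_β = Φ⁻¹(0.9) = 1.282. For large effect (d = 0.98): n per group = 2(z_{α/2} + z_β)²/d² = 2(1.645 + 1.282)²/0.98² = 17.8 → 18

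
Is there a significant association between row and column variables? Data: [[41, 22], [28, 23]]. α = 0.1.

χ² = 1.222. df = 1, critical = 2.706. Fail to reject H₀. No evidence of dependence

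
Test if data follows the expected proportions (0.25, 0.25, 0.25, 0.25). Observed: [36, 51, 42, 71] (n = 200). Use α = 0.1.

Expected: [50.0, 50.0, 50.0, 50.0]. χ² = 14.04. df = 3, critical = 6.251. Reject H₀.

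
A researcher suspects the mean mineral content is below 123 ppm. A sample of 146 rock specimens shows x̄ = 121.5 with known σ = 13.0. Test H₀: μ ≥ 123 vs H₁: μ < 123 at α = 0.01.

z = -1.394. Critical value: -2.33. Fail to reject H₀.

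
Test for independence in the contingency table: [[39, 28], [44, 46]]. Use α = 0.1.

χ² = 1.339. df = 1, critical = 2.706. Fail to reject H₀. No evidence of dependence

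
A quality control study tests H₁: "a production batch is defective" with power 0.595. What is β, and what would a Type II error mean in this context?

β = 1 - power = 1 - 0.595 = 0.405. A Type II error is failing to reject H₀ when H₀ is false (false negative) — here, failing to conclude that a production batch is defective when in fact it is true. Consequence: shipping a defective batch — faulty products reach customers.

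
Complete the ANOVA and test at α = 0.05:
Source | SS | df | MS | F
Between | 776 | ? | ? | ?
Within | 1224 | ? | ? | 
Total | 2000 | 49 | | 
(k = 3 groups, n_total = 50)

df_between = 2, df_within = 47. MS_between = 388.0, MS_within = 26.04. F = 14.899, F_crit ≈ 3.195. Reject H₀.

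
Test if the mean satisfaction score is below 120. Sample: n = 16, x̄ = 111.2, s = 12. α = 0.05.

t = (111.2 - 120)/(12/√16) = -2.933, df = 15. Critical t = -1.753. Reject H₀.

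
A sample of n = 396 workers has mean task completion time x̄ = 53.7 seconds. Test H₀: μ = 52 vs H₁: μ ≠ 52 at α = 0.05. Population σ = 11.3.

z = (x̄ - μ₀)/(σ/√n) = (53.7 - 52)/(11.3/√396) = 2.994. Critical value: ±1.96. Since |2.994| > 1.96, Reject H₀.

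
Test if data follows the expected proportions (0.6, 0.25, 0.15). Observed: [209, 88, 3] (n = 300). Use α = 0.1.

Expected: [180.0, 75.0, 45.0]. χ² = 46.126. df = 2, critical = 4.605. Reject H₀.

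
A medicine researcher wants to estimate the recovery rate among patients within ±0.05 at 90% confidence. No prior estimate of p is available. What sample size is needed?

Conservative approach: use p = 0.5 (maximizes p(1-p) = 0.25). n = z²(0.25)/E² = 1.645²×0.25/0.05² = 270.6 → n = 271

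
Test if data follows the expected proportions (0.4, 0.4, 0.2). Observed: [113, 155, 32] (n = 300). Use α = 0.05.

Expected: [120.0, 120.0, 60.0]. χ² = 23.683. df = 2, critical = 5.991. Reject H₀.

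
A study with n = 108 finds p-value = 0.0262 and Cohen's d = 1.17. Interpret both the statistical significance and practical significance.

Statistically significant (p = 0.0262 < 0.05). Cohen's d = 1.17 indicates a large effect size. Both statistical and practical significance should be considered.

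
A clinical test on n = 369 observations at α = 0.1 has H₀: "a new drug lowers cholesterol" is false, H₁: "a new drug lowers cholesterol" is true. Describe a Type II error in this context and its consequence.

Type II error: failing to reject H₀ when it is false — concluding that a new drug lowers cholesterol is not supported when in fact it is. Consequence: shelving an effective drug — patients miss out on a treatment that would have helped.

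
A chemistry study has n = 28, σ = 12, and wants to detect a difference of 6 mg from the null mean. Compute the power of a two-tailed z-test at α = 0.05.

SE = σ/√n = 12/√28 = 2.268. Non-centrality λ = d/SE = 6/2.268 = 2.646. Power ≈ Φ(λ - z_{α/2}) = Φ(2.646 - 1.96) = Φ(0.686) = 0.754.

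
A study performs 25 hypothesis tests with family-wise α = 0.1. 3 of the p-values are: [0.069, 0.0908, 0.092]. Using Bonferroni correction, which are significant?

Bonferroni α = 0.1/25 = 0.004. None of the given p-values are significant.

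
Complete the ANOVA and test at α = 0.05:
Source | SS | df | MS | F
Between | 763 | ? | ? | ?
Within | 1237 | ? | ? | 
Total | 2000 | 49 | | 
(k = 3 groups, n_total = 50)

df_between = 2, df_within = 47. MS_between = 381.5, MS_within = 26.32. F = 14.495, F_crit ≈ 3.195. Reject H₀.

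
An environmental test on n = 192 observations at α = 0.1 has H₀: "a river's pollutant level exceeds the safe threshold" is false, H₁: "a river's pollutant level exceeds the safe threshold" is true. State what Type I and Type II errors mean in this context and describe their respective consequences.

Type I (false positive): concluding that a river's pollutant level exceeds the safe threshold when it is not — shutting down a compliant factory unnecessarily. Type II (false negative): failing to conclude that a river's pollutant level exceeds the safe threshold when it is — allowing unsafe pollution to continue. Which is costlier depends on domain priorities and is a judgement call rather than a statistical fact.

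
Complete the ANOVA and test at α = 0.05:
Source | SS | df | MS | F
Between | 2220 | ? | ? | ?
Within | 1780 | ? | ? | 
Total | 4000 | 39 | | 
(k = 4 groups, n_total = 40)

df_between = 3, df_within = 36. MS_between = 740.0, MS_within = 49.44. F = 14.966, F_crit ≈ 2.866. Reject H₀.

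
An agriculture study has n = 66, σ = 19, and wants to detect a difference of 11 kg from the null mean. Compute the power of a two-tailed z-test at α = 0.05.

SE = σ/√n = 19/√66 = 2.339. Non-centrality λ = d/SE = 11/2.339 = 4.703. Power ≈ Φ(λ - z_{α/2}) = Φ(4.703 - 1.96) = Φ(2.743) = 0.997.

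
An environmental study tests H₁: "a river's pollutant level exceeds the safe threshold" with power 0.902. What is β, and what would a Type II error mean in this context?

β = 1 - power = 1 - 0.902 = 0.098. A Type II error is failing to reject H₀ when H₀ is false (false negative) — here, failing to conclude that a river's pollutant level exceeds the safe threshold when in fact it is true. Consequence: allowing unsafe pollution to continue.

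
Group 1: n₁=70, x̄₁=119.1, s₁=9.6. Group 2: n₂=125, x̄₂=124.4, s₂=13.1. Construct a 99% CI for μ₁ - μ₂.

Difference = -5.3. SE = √(9.6²/70 + 13.1²/125) = 1.64. CI = (-9.52, -1.08)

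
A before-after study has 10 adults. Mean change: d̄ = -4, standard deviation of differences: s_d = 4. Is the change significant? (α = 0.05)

t = d̄/(s_d/√n) = -4/(4/√10) = -3.162. df = 9, critical t = ±2.262. Reject H₀.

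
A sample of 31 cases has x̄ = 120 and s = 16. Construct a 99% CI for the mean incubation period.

CI = x̄ ± t*(s/√n) = 120 ± 2.75(16/√31) = (112.1, 127.9)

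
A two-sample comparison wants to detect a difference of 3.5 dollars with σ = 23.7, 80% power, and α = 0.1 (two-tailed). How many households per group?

n per group = 2(z_α/2 + z_β)²σ²/d² = 2×(1.645 + 0.84)²×23.7²/3.5² = 566.3 → n = 567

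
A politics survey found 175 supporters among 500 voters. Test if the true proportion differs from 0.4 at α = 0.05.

p̂ = 0.35, p₀ = 0.4. z = (p̂ - p₀)/√(p₀(1-p₀)/n) = -2.282. Critical: ±1.96. Reject H₀.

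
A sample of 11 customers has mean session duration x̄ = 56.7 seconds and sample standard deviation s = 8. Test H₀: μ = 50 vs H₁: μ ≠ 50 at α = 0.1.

t = (x̄ - μ₀)/(s/√n) = (56.7 - 50)/(8/√11) = 2.778. df = 10, critical t = ±1.812. Reject H₀.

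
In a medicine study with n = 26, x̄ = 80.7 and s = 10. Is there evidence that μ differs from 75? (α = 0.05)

t = (x̄ - μ₀)/(s/√n) = (80.7 - 75)/(10/√26) = 2.906. df = 25, critical t = ±2.06. Reject H₀.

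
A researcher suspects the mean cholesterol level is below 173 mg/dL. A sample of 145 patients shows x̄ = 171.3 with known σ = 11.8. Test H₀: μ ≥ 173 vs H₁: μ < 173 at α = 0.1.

z = -1.735. Critical value: -1.28. Reject H₀.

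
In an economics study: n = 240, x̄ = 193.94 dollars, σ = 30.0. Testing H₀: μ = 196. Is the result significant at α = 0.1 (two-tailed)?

z = (193.94 - 196)/(30.0/√240) = -1.064. Since |z| ≤ 1.645, not significant at α = 0.1.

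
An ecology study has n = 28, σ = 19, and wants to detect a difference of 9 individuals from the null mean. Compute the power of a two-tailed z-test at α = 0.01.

SE = σ/√n = 19/√28 = 3.591. Non-centrality λ = d/SE = 9/3.591 = 2.507. Power ≈ Φ(λ - z_{α/2}) = Φ(2.507 - 2.576) = Φ(-0.069) = 0.472.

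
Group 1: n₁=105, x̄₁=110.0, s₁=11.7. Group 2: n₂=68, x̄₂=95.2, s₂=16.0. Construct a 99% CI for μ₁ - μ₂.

Difference = 14.8. SE = √(11.7²/105 + 16.0²/68) = 2.251. CI = (9.0, 20.6)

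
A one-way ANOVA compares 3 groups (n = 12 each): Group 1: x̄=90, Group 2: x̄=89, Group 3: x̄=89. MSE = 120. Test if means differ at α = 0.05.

Grand mean = 89.33. SS_between = 8.0, MS_between = 4.0. F = 0.033, F_crit ≈ 3.285. Fail to reject H₀.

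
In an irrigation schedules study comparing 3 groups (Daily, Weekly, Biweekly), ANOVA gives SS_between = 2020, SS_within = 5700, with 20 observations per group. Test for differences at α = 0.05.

df_between = 2, df_within = 57. F = MS_between/MS_within = 1010.0/100.0 = 10.1. F_crit ≈ 3.159. Reject H₀. At least one mean differs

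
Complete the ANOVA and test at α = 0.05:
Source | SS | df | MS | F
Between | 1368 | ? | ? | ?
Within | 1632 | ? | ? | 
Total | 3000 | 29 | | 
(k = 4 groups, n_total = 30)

df_between = 3, df_within = 26. MS_between = 456.0, MS_within = 62.77. F = 7.265, F_crit ≈ 2.975. Reject H₀.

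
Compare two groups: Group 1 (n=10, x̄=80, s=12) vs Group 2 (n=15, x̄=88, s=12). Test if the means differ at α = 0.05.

Pooled sp = 12.0. t = -1.633, df = 23. Critical t = ±2.069. Fail to reject H₀.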